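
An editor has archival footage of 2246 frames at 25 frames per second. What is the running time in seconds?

Running time = 2246 / (25) = 89.84 s.

89.84 seconds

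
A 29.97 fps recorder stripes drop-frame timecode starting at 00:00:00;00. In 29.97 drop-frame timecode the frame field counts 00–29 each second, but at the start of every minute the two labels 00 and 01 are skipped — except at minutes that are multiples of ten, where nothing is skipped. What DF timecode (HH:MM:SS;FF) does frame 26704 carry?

00:14:51;00

Ten DF minutes hold 17982 frames, so frame 26704 lies in block 1 (frames 17982–35963) with 8722 frames into that block.
The block's first minute is 1800 frames and the rest 1798 each; 8722 frames reaches minute 4, so 1 × 18 + 4 × 2 = 26 labels have been skipped so far.
Adding those back, label number 26704 + 26 = 26730 at 30 labels/s is 891 s + 0 f = 0 h 14 min 51 s frame 0, i.e. 00:14:51;00.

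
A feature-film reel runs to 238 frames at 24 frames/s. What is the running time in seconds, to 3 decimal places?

Running time = 238 × 1/24 = 119/12 s ≈ 9.917 s.

9.917 seconds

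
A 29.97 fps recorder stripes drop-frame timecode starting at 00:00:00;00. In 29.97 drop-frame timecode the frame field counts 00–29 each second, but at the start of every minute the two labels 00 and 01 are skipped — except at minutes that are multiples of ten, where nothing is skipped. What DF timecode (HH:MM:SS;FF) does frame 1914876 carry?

Each 10-minute DF block holds 10 × 60 × 30 − 9 × 2 = 17982 frames. 1914876 ÷ 17982 → 106 full blocks, remainder 8784.
Within the partial block the first minute is 1800 frames and each further minute 1798, so 4 further minute boundaries passed. Total skipped labels = 18 × 106 + 2 × 4 = 1916.
Non-drop label index = 1914876 + 1916 = 1916792; at 30 labels/s that is 17:44:53:02, i.e. DF 17:44:53;02.

17:44:53;02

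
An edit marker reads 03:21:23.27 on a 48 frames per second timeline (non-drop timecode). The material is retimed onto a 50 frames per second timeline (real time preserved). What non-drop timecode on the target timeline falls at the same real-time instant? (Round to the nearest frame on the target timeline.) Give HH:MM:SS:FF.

Source frame index: (3×3600 + 21×60 + 23) × 48 + 27 = 580011.
Real time: 580011 / (48) = 193337/16 s.
Target frame: (193337/16) × (50) = 4833425/8 ≈ 604178.125 → 604178.
At 50 labels/s: frame 604178 → 03:21:23:28.

03:21:23:28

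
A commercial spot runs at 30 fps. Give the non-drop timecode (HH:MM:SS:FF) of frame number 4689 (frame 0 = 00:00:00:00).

4689 ÷ 30 = 156 full seconds, remainder 9 frames.
156 s = 0 h 2 min 36 s.
Timecode: 00:02:36:09.

00:02:36:09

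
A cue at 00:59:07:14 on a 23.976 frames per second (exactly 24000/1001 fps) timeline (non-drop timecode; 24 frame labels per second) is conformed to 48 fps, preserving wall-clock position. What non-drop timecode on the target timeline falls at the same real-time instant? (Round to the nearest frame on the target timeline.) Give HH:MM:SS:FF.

00:59:11:06

Source frame index: (0×3600 + 59×60 + 7) × 24 + 14 = 85142.
Real time: 85142 / (24000/1001) = 42613571/12000 s.
Target frame: (42613571/12000) × (48) = 42613571/250 ≈ 170454.284 → 170454.
At 48 labels/s: frame 170454 → 00:59:11:06.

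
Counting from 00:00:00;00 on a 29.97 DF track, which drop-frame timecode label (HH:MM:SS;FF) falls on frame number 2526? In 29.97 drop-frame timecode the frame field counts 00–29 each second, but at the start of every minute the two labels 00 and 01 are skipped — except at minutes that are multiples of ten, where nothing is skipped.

Ten DF minutes hold 17982 frames, so frame 2526 lies in block 0 (frames 0–17981) with 2526 frames into that block.
The block's first minute is 1800 frames and the rest 1798 each; 2526 frames reaches minute 1, so 0 × 18 + 1 × 2 = 2 labels have been skipped so far.
Adding those back, label number 2526 + 2 = 2528 at 30 labels/s is 84 s + 8 f = 0 h 1 min 24 s frame 8, i.e. 00:01:24;08.

00:01:24;08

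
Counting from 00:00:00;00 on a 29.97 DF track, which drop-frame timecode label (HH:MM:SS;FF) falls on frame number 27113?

Ten DF minutes hold 17982 frames, so frame 27113 lies in block 1 (frames 17982–35963) with 9131 frames into that block.
The block's first minute is 1800 frames and the rest 1798 each; 9131 frames reaches minute 5, so 1 × 18 + 5 × 2 = 28 labels have been skipped so far.
Adding those back, label number 27113 + 28 = 27141 at 30 labels/s is 904 s + 21 f = 0 h 15 min 4 s frame 21, i.e. 00:15:04;21.

00:15:04;21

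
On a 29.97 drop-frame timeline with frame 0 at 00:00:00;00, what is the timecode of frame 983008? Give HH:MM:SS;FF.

09:06:39;22

Ten DF minutes hold 17982 frames, so frame 983008 lies in block 54 (frames 971028–989009) with 11980 frames into that block.
The block's first minute is 1800 frames and the rest 1798 each; 11980 frames reaches minute 6, so 54 × 18 + 6 × 2 = 984 labels have been skipped so far.
Adding those back, label number 983008 + 984 = 983992 at 30 labels/s is 32799 s + 22 f = 9 h 6 min 39 s frame 22, i.e. 09:06:39;22.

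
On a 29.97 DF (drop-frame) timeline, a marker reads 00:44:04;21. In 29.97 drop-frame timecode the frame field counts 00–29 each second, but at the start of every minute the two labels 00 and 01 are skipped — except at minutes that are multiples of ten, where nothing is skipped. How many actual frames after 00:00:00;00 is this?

Complete 10-minute blocks: 4, each 17982 frames → 71928.
Remaining 4 whole minutes in the current block: 1800 + 3 × 1798 = 7194 frames.
Within the current minute: 4 × 30 + 21 − 2 = 139 (labels ;00/;01 skipped at this minute). Total = 71928 + 7194 + 139 = 79261.

79261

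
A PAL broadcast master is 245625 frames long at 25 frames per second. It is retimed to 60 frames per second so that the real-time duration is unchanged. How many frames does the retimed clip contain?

589500 frames

Target frames = source frames × (target rate / source rate) = 245625 × (60)/(25) = 245625 × 12/5 = 589500.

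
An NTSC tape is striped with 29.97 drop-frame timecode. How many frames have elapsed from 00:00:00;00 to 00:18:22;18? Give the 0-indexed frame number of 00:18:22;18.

Complete 10-minute blocks: 1, each 17982 frames → 17982.
Remaining 8 whole minutes in the current block: 1800 + 7 × 1798 = 14386 frames.
Within the current minute: 22 × 30 + 18 − 2 = 676 (labels ;00/;01 skipped at this minute). Total = 17982 + 14386 + 676 = 33044.

33044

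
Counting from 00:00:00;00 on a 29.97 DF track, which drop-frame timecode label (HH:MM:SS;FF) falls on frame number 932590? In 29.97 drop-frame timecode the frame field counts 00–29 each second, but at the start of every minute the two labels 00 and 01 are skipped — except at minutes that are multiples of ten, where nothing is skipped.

08:38:37;14

Each 10-minute DF block holds 10 × 60 × 30 − 9 × 2 = 17982 frames. 932590 ÷ 17982 → 51 full blocks, remainder 15508.
Within the partial block the first minute is 1800 frames and each further minute 1798, so 8 further minute boundaries passed. Total skipped labels = 18 × 51 + 2 × 8 = 934.
Non-drop label index = 932590 + 934 = 933524; at 30 labels/s that is 08:38:37:14, i.e. DF 08:38:37;14.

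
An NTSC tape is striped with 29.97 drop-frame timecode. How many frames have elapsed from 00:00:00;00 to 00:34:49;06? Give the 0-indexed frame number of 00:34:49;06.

62614

Complete 10-minute blocks: 3, each 17982 frames → 53946.
Remaining 4 whole minutes in the current block: 1800 + 3 × 1798 = 7194 frames.
Within the current minute: 49 × 30 + 6 − 2 = 1474 (labels ;00/;01 skipped at this minute). Total = 53946 + 7194 + 1474 = 62614.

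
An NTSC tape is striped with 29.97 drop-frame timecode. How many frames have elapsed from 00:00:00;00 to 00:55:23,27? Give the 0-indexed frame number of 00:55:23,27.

As if non-drop at 30 labels/s: (0 × 3600 + 55 × 60 + 23) × 30 + 27 = 99717.
Minute boundaries passed: 55; those not divisible by 10: 55 − 5 = 50; dropped labels = 2 × 50 = 100.
Actual frame index = 99717 − 100 = 99617.

99617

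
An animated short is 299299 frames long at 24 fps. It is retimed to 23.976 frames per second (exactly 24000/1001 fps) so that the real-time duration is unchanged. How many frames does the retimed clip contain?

299000 frames

Target frames = source frames × (target rate / source rate) = 299299 × (24000/1001)/(24) = 299299 × 1000/1001 = 299000.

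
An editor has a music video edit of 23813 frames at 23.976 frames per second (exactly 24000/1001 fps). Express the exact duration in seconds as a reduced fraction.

23836813/24000 seconds

Running time = 23813 ÷ (24000/1001) = 23813 × 1001/24000 = 23836813/24000 s.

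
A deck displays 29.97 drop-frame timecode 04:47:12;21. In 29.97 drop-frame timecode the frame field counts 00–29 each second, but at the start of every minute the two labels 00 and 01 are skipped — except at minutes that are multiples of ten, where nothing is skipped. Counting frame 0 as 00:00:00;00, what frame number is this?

As if non-drop at 30 labels/s: (4 × 3600 + 47 × 60 + 12) × 30 + 21 = 516981.
Minute boundaries passed: 287; those not divisible by 10: 287 − 28 = 259; dropped labels = 2 × 259 = 518.
Actual frame index = 516981 − 518 = 516463.

516463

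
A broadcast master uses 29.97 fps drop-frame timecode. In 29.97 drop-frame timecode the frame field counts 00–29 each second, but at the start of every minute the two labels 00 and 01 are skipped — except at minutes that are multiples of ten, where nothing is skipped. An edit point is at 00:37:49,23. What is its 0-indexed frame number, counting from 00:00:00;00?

Complete 10-minute blocks: 3, each 17982 frames → 53946.
Remaining 7 whole minutes in the current block: 1800 + 6 × 1798 = 12588 frames.
Within the current minute: 49 × 30 + 23 − 2 = 1491 (labels ;00/;01 skipped at this minute). Total = 53946 + 12588 + 1491 = 68025.

68025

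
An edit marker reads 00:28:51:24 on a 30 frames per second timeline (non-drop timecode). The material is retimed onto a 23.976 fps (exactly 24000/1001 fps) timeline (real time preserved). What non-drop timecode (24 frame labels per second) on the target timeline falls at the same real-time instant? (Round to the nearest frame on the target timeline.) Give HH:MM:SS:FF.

Source frame index: (0×3600 + 28×60 + 51) × 30 + 24 = 51954.
Real time: 51954 / (30) = 8659/5 s.
Target frame: (8659/5) × (24000/1001) = 5937600/143 ≈ 41521.678 → 41522.
At 24 labels/s: frame 41522 → 00:28:50:02.

00:28:50:02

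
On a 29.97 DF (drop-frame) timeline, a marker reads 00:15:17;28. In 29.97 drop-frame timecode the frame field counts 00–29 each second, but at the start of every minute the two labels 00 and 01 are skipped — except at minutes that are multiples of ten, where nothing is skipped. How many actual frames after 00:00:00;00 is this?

As if non-drop at 30 labels/s: (0 × 3600 + 15 × 60 + 17) × 30 + 28 = 27538.
Minute boundaries passed: 15; those not divisible by 10: 15 − 1 = 14; dropped labels = 2 × 14 = 28.
Actual frame index = 27538 − 28 = 27510.

27510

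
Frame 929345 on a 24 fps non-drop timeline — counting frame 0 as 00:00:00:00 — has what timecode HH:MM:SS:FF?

10:45:22:17

929345 ÷ 24 = 38722 full seconds, remainder 17 frames.
38722 s = 10 h 45 min 22 s.
Timecode: 10:45:22:17.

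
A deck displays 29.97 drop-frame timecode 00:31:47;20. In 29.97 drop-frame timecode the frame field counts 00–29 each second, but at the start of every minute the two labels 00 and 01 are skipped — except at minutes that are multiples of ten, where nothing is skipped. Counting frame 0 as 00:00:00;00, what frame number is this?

57174

Complete 10-minute blocks: 3, each 17982 frames → 53946.
Remaining 1 whole minute in the current block: 1800 + 0 × 1798 = 1800 frames.
Within the current minute: 47 × 30 + 20 − 2 = 1428 (labels ;00/;01 skipped at this minute). Total = 53946 + 1800 + 1428 = 57174.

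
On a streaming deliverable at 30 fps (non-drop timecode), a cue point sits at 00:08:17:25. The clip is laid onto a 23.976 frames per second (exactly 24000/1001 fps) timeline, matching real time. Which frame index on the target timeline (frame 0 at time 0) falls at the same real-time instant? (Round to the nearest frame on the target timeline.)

Source frame index: (0×3600 + 8×60 + 17) × 30 + 25 = 14935.
Real time: 14935 / (30) = 2987/6 s.
Target frame: (2987/6) × (24000/1001) = 11948000/1001 ≈ 11936.064 → 11936.

frame 11936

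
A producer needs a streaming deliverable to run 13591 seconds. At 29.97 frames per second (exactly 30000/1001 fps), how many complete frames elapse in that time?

Frames = 13591 × 30000/1001 = 407730000/1001 ≈ 407322.6773.
Complete frames: 407322.

407322 frames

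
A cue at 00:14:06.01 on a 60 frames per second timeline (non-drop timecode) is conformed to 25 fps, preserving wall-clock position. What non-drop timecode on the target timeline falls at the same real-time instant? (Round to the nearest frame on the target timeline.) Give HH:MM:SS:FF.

Source frame index: (0×3600 + 14×60 + 6) × 60 + 1 = 50761.
Real time: 50761 / (60) = 50761/60 s.
Target frame: (50761/60) × (25) = 253805/12 ≈ 21150.417 → 21150.
At 25 labels/s: frame 21150 → 00:14:06:00.

00:14:06:00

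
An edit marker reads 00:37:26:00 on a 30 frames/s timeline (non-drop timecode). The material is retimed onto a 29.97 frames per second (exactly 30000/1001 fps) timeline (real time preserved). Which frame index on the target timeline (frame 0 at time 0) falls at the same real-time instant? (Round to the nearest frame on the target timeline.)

Source frame index: (0×3600 + 37×60 + 26) × 30 + 0 = 67380.
Real time: 67380 / (30) = 2246 s.
Target frame: (2246) × (30000/1001) = 67380000/1001 ≈ 67312.687 → 67313.

frame 67313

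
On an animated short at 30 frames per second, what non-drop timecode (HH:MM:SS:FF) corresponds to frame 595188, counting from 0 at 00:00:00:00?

05:30:39:18

595188 ÷ 30 = 19839 full seconds, remainder 18 frames.
19839 s = 5 h 30 min 39 s.
Timecode: 05:30:39:18.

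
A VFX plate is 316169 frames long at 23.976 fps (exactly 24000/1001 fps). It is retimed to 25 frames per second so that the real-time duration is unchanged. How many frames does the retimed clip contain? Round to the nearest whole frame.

329672 frames

Frames at target rate = 316169 × (25) / (24000/1001) = 316485169/960 ≈ 329672.051.
Nearest whole frame: 329672.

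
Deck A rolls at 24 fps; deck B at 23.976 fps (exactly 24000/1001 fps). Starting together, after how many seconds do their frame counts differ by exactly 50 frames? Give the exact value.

25025/12 seconds

The gap grows by |24000/1001 − 24| = 24/1001 frames per second.
Time for a 50-frame gap: 50 ÷ (24/1001) = 25025/12 s.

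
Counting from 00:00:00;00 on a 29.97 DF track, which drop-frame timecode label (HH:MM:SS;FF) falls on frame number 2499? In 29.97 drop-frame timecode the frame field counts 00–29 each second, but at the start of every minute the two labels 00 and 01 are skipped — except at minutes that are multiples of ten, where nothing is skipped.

Each 10-minute DF block holds 10 × 60 × 30 − 9 × 2 = 17982 frames. 2499 ÷ 17982 → 0 full blocks, remainder 2499.
Within the partial block the first minute is 1800 frames and each further minute 1798, so 1 further minute boundary passed. Total skipped labels = 18 × 0 + 2 × 1 = 2.
Non-drop label index = 2499 + 2 = 2501; at 30 labels/s that is 00:01:23:11, i.e. DF 00:01:23;11.

00:01:23;11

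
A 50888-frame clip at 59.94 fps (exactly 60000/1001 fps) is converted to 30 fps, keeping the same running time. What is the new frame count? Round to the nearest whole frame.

25469 frames

Frames at target rate = 50888 × (30) / (60000/1001) = 6367361/250 ≈ 25469.444.
Nearest whole frame: 25469.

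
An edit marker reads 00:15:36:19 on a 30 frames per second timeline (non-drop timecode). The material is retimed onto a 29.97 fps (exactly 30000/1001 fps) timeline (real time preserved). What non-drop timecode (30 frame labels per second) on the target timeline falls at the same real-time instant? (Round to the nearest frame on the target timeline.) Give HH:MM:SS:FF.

Source frame index: (0×3600 + 15×60 + 36) × 30 + 19 = 28099.
Real time: 28099 / (30) = 28099/30 s.
Target frame: (28099/30) × (30000/1001) = 28099000/1001 ≈ 28070.929 → 28071.
At 30 labels/s: frame 28071 → 00:15:35:21.

00:15:35:21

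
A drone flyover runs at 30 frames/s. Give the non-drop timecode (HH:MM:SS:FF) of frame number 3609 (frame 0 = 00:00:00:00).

00:02:00:09

3609 ÷ 30 = 120 full seconds, remainder 9 frames.
120 s = 0 h 2 min 0 s.
Timecode: 00:02:00:09.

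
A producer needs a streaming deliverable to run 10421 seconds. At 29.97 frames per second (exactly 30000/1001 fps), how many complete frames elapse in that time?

312317 frames

Frames = 10421 × 30000/1001 = 312630000/1001 ≈ 312317.6823.
Complete frames: 312317.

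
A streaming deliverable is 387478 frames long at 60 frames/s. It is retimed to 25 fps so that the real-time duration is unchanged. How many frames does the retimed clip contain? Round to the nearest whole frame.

Frames at target rate = 387478 × (25) / (60) = 968695/6 ≈ 161449.167.
Nearest whole frame: 161449.

161449 frames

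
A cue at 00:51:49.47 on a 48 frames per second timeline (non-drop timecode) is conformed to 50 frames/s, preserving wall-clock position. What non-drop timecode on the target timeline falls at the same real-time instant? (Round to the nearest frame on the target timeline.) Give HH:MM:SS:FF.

Source frame index: (0×3600 + 51×60 + 49) × 48 + 47 = 149279.
Real time: 149279 / (48) = 149279/48 s.
Target frame: (149279/48) × (50) = 3731975/24 ≈ 155498.958 → 155499.
At 50 labels/s: frame 155499 → 00:51:49:49.

00:51:49:49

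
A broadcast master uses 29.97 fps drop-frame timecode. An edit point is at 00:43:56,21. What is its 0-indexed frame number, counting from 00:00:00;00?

Complete 10-minute blocks: 4, each 17982 frames → 71928.
Remaining 3 whole minutes in the current block: 1800 + 2 × 1798 = 5396 frames.
Within the current minute: 56 × 30 + 21 − 2 = 1699 (labels ;00/;01 skipped at this minute). Total = 71928 + 5396 + 1699 = 79023.

79023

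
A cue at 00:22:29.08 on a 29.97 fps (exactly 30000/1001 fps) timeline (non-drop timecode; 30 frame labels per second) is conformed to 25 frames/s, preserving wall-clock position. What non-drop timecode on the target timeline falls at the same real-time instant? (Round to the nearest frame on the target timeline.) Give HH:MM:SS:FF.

00:22:30:15

Source frame index: (0×3600 + 22×60 + 29) × 30 + 8 = 40478.
Real time: 40478 / (30000/1001) = 20259239/15000 s.
Target frame: (20259239/15000) × (25) = 20259239/600 ≈ 33765.398 → 33765.
At 25 labels/s: frame 33765 → 00:22:30:15.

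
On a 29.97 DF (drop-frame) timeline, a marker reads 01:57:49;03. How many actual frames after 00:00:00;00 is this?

As if non-drop at 30 labels/s: (1 × 3600 + 57 × 60 + 49) × 30 + 3 = 212073.
Minute boundaries passed: 117; those not divisible by 10: 117 − 11 = 106; dropped labels = 2 × 106 = 212.
Actual frame index = 212073 − 212 = 211861.

211861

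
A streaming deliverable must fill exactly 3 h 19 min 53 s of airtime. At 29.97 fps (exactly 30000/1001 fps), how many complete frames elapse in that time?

3 h 19 min 53 s = 11993 s.
Frames = 11993 × 30000/1001 = 359790000/1001 ≈ 359430.5694.
Complete frames: 359430.

359430 frames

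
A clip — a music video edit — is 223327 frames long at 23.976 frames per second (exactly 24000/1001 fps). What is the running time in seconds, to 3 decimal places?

Running time = 223327 × 1001/24000 = 223550327/24000 s ≈ 9314.597 s.

9314.597 seconds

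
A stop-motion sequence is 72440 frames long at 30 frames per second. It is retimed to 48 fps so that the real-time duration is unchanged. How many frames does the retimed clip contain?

Target frames = source frames × (target rate / source rate) = 72440 × (48)/(30) = 72440 × 8/5 = 115904.

115904 frames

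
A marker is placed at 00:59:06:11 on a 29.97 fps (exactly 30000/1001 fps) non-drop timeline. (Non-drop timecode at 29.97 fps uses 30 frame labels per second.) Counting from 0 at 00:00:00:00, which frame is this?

Total seconds to the label: (0 × 3600 + 59 × 60 + 6) = 3546.
Frame index = 3546 × 30 + 11 = 106391.

frame 106391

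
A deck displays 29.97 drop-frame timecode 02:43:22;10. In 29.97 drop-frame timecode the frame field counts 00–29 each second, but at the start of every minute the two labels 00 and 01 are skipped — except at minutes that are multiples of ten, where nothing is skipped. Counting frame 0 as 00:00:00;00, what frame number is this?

293776

As if non-drop at 30 labels/s: (2 × 3600 + 43 × 60 + 22) × 30 + 10 = 294070.
Minute boundaries passed: 163; those not divisible by 10: 163 − 16 = 147; dropped labels = 2 × 147 = 294.
Actual frame index = 294070 − 294 = 293776.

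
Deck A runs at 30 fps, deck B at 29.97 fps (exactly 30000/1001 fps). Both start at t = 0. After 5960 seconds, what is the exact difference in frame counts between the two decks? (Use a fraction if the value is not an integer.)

A emits 30 × 5960 = 178800 frames; B emits 30000/1001 × 5960 = 178800000/1001.
Difference = 178800/1001 frames (≈ 178.6214); B is behind A.

178800/1001 frames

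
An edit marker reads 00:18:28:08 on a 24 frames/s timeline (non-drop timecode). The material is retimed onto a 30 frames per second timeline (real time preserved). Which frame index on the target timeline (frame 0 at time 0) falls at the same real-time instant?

Source frame index: (0×3600 + 18×60 + 28) × 24 + 8 = 26600.
Real time: 26600 / (24) = 3325/3 s.
Target frame: (3325/3) × (30) = 33250.

frame 33250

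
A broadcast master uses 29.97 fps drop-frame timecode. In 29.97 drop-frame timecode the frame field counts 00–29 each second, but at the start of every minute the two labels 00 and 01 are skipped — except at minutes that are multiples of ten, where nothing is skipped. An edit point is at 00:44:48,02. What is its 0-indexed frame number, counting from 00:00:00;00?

80562

As if non-drop at 30 labels/s: (0 × 3600 + 44 × 60 + 48) × 30 + 2 = 80642.
Minute boundaries passed: 44; those not divisible by 10: 44 − 4 = 40; dropped labels = 2 × 40 = 80.
Actual frame index = 80642 − 80 = 80562.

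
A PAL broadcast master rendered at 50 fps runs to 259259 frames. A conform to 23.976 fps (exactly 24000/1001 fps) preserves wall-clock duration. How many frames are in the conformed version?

Target frames = source frames × (target rate / source rate) = 259259 × (24000/1001)/(50) = 259259 × 480/1001 = 124320.

124320 frames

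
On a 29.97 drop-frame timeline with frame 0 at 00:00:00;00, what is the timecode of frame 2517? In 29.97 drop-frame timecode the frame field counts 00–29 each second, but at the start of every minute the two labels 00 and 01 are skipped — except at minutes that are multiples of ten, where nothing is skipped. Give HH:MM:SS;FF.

00:01:23;29

Each 10-minute DF block holds 10 × 60 × 30 − 9 × 2 = 17982 frames. 2517 ÷ 17982 → 0 full blocks, remainder 2517.
Within the partial block the first minute is 1800 frames and each further minute 1798, so 1 further minute boundary passed. Total skipped labels = 18 × 0 + 2 × 1 = 2.
Non-drop label index = 2517 + 2 = 2519; at 30 labels/s that is 00:01:23:29, i.e. DF 00:01:23;29.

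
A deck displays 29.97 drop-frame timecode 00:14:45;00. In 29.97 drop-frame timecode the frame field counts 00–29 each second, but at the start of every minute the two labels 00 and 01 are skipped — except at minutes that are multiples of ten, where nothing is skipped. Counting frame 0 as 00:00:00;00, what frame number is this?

26524

Complete 10-minute blocks: 1, each 17982 frames → 17982.
Remaining 4 whole minutes in the current block: 1800 + 3 × 1798 = 7194 frames.
Within the current minute: 45 × 30 + 0 − 2 = 1348 (labels ;00/;01 skipped at this minute). Total = 17982 + 7194 + 1348 = 26524.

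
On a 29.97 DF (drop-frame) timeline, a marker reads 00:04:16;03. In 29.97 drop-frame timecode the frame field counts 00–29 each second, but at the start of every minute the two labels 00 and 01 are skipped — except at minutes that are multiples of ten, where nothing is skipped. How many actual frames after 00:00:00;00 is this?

7675

Complete 10-minute blocks: 0, each 17982 frames → 0.
Remaining 4 whole minutes in the current block: 1800 + 3 × 1798 = 7194 frames.
Within the current minute: 16 × 30 + 3 − 2 = 481 (labels ;00/;01 skipped at this minute). Total = 0 + 7194 + 481 = 7675.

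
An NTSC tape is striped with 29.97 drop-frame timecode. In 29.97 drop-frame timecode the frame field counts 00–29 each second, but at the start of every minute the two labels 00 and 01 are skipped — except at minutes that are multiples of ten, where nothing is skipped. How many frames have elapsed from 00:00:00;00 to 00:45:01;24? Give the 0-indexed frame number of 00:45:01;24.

As if non-drop at 30 labels/s: (0 × 3600 + 45 × 60 + 1) × 30 + 24 = 81054.
Minute boundaries passed: 45; those not divisible by 10: 45 − 4 = 41; dropped labels = 2 × 41 = 82.
Actual frame index = 81054 − 82 = 80972.

80972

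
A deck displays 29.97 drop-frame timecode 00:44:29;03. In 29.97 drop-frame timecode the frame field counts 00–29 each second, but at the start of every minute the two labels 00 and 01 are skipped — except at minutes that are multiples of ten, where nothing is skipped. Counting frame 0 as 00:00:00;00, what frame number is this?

As if non-drop at 30 labels/s: (0 × 3600 + 44 × 60 + 29) × 30 + 3 = 80073.
Minute boundaries passed: 44; those not divisible by 10: 44 − 4 = 40; dropped labels = 2 × 40 = 80.
Actual frame index = 80073 − 80 = 79993.

79993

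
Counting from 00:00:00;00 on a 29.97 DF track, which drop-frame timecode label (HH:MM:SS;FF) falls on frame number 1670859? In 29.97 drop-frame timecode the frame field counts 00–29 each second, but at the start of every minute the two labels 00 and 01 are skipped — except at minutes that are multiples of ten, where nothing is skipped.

15:29:11;03

Each 10-minute DF block holds 10 × 60 × 30 − 9 × 2 = 17982 frames. 1670859 ÷ 17982 → 92 full blocks, remainder 16515.
Within the partial block the first minute is 1800 frames and each further minute 1798, so 9 further minute boundaries passed. Total skipped labels = 18 × 92 + 2 × 9 = 1674.
Non-drop label index = 1670859 + 1674 = 1672533; at 30 labels/s that is 15:29:11:03, i.e. DF 15:29:11;03.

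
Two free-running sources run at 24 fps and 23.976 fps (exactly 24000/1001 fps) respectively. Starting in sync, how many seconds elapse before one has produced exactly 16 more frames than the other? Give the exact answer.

2002/3 seconds

The gap grows by |24000/1001 − 24| = 24/1001 frames per second.
Time for a 16-frame gap: 16 ÷ (24/1001) = 2002/3 s.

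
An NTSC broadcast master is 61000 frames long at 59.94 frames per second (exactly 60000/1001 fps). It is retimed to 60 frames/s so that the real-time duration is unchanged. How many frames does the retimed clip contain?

Target frames = source frames × (target rate / source rate) = 61000 × (60)/(60000/1001) = 61000 × 1001/1000 = 61061.

61061 frames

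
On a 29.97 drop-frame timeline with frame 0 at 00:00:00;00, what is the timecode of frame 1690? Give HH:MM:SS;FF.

00:00:56;10

Each 10-minute DF block holds 10 × 60 × 30 − 9 × 2 = 17982 frames. 1690 ÷ 17982 → 0 full blocks, remainder 1690.
Within the partial block the first minute is 1800 frames and each further minute 1798, so 0 further minute boundaries passed. Total skipped labels = 18 × 0 + 2 × 0 = 0.
Non-drop label index = 1690 + 0 = 1690; at 30 labels/s that is 00:00:56:10, i.e. DF 00:00:56;10.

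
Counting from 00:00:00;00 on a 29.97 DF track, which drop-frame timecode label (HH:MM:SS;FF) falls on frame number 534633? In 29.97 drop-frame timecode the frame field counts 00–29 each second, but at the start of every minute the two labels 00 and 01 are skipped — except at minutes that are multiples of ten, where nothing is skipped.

04:57:18;29

Ten DF minutes hold 17982 frames, so frame 534633 lies in block 29 (frames 521478–539459) with 13155 frames into that block.
The block's first minute is 1800 frames and the rest 1798 each; 13155 frames reaches minute 7, so 29 × 18 + 7 × 2 = 536 labels have been skipped so far.
Adding those back, label number 534633 + 536 = 535169 at 30 labels/s is 17838 s + 29 f = 4 h 57 min 18 s frame 29, i.e. 04:57:18;29.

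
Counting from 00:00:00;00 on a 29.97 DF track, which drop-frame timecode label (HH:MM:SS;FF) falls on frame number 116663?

Ten DF minutes hold 17982 frames, so frame 116663 lies in block 6 (frames 107892–125873) with 8771 frames into that block.
The block's first minute is 1800 frames and the rest 1798 each; 8771 frames reaches minute 4, so 6 × 18 + 4 × 2 = 116 labels have been skipped so far.
Adding those back, label number 116663 + 116 = 116779 at 30 labels/s is 3892 s + 19 f = 1 h 4 min 52 s frame 19, i.e. 01:04:52;19.

01:04:52;19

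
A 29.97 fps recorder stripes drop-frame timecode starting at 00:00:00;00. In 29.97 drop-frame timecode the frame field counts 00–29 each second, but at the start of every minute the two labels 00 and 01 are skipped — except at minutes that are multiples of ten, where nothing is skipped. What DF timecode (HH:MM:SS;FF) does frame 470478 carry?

04:21:38;08

Each 10-minute DF block holds 10 × 60 × 30 − 9 × 2 = 17982 frames. 470478 ÷ 17982 → 26 full blocks, remainder 2946.
Within the partial block the first minute is 1800 frames and each further minute 1798, so 1 further minute boundary passed. Total skipped labels = 18 × 26 + 2 × 1 = 470.
Non-drop label index = 470478 + 470 = 470948; at 30 labels/s that is 04:21:38:08, i.e. DF 04:21:38;08.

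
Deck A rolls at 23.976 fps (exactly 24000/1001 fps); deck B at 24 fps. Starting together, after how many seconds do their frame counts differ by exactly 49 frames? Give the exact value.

49049/24 seconds

The gap grows by |24 − 24000/1001| = 24/1001 frames per second.
Time for a 49-frame gap: 49 ÷ (24/1001) = 49049/24 s.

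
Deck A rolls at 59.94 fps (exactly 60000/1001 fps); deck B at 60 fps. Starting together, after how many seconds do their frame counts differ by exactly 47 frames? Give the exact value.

The gap grows by |60 − 60000/1001| = 60/1001 frames per second.
Time for a 47-frame gap: 47 ÷ (60/1001) = 47047/60 s.

47047/60 seconds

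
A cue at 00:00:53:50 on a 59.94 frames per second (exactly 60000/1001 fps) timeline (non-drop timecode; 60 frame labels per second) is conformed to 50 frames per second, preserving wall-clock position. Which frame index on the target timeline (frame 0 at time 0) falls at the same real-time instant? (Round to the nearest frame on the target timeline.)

Source frame index: (0×3600 + 0×60 + 53) × 60 + 50 = 3230.
Real time: 3230 / (60000/1001) = 323323/6000 s.
Target frame: (323323/6000) × (50) = 323323/120 ≈ 2694.358 → 2694.

frame 2694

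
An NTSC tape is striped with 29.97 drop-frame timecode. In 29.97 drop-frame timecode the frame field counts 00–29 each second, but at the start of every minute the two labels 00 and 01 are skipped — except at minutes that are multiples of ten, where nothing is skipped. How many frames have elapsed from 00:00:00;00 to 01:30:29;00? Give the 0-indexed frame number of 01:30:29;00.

162708

Complete 10-minute blocks: 9, each 17982 frames → 161838.
Remaining 0 whole minutes in the current block: 0 frames.
Within the current minute: 29 × 30 + 0 = 870. Total = 161838 + 0 + 870 = 162708.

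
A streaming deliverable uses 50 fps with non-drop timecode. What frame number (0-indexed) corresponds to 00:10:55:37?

32787

Total seconds to the label: (0 × 3600 + 10 × 60 + 55) = 655.
Frame index = 655 × 50 + 37 = 32787.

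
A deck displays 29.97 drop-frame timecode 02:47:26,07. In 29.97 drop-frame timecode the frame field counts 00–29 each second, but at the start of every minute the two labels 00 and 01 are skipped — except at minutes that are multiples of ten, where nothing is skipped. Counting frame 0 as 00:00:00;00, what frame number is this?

As if non-drop at 30 labels/s: (2 × 3600 + 47 × 60 + 26) × 30 + 7 = 301387.
Minute boundaries passed: 167; those not divisible by 10: 167 − 16 = 151; dropped labels = 2 × 151 = 302.
Actual frame index = 301387 − 302 = 301085.

301085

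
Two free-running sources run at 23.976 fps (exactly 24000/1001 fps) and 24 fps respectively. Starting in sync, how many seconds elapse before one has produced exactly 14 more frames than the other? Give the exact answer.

7007/12 seconds

The gap grows by |24 − 24000/1001| = 24/1001 frames per second.
Time for a 14-frame gap: 14 ÷ (24/1001) = 7007/12 s.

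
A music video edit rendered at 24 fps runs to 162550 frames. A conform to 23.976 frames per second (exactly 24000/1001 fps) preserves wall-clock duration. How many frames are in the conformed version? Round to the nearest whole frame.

Frames at target rate = 162550 × (24000/1001) / (24) = 162550000/1001 ≈ 162387.612.
Nearest whole frame: 162388.

162388 frames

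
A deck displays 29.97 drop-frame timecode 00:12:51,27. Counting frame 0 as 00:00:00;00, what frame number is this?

Complete 10-minute blocks: 1, each 17982 frames → 17982.
Remaining 2 whole minutes in the current block: 1800 + 1 × 1798 = 3598 frames.
Within the current minute: 51 × 30 + 27 − 2 = 1555 (labels ;00/;01 skipped at this minute). Total = 17982 + 3598 + 1555 = 23135.

23135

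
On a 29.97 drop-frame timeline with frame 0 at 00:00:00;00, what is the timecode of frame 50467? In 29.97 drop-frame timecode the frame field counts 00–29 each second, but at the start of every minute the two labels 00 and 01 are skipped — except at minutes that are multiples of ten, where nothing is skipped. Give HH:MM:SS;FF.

Ten DF minutes hold 17982 frames, so frame 50467 lies in block 2 (frames 35964–53945) with 14503 frames into that block.
The block's first minute is 1800 frames and the rest 1798 each; 14503 frames reaches minute 8, so 2 × 18 + 8 × 2 = 52 labels have been skipped so far.
Adding those back, label number 50467 + 52 = 50519 at 30 labels/s is 1683 s + 29 f = 0 h 28 min 3 s frame 29, i.e. 00:28:03;29.

00:28:03;29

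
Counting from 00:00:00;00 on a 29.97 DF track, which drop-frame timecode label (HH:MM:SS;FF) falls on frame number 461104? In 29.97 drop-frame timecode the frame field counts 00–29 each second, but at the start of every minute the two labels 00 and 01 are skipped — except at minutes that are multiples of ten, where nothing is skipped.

Ten DF minutes hold 17982 frames, so frame 461104 lies in block 25 (frames 449550–467531) with 11554 frames into that block.
The block's first minute is 1800 frames and the rest 1798 each; 11554 frames reaches minute 6, so 25 × 18 + 6 × 2 = 462 labels have been skipped so far.
Adding those back, label number 461104 + 462 = 461566 at 30 labels/s is 15385 s + 16 f = 4 h 16 min 25 s frame 16, i.e. 04:16:25;16.

04:16:25;16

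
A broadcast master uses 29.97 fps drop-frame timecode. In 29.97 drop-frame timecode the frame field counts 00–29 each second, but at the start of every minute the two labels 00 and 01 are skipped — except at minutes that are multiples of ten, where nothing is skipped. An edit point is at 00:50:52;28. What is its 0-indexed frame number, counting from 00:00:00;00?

91498

Complete 10-minute blocks: 5, each 17982 frames → 89910.
Remaining 0 whole minutes in the current block: 0 frames.
Within the current minute: 52 × 30 + 28 = 1588. Total = 89910 + 0 + 1588 = 91498.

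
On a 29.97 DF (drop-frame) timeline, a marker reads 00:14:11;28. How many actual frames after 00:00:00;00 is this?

As if non-drop at 30 labels/s: (0 × 3600 + 14 × 60 + 11) × 30 + 28 = 25558.
Minute boundaries passed: 14; those not divisible by 10: 14 − 1 = 13; dropped labels = 2 × 13 = 26.
Actual frame index = 25558 − 26 = 25532.

25532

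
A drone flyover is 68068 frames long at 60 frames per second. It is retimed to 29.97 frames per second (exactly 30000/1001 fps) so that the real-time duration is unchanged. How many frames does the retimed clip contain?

Target frames = source frames × (target rate / source rate) = 68068 × (30000/1001)/(60) = 68068 × 500/1001 = 34000.

34000 frames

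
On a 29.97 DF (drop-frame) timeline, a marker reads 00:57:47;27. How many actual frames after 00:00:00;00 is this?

103933

As if non-drop at 30 labels/s: (0 × 3600 + 57 × 60 + 47) × 30 + 27 = 104037.
Minute boundaries passed: 57; those not divisible by 10: 57 − 5 = 52; dropped labels = 2 × 52 = 104.
Actual frame index = 104037 − 104 = 103933.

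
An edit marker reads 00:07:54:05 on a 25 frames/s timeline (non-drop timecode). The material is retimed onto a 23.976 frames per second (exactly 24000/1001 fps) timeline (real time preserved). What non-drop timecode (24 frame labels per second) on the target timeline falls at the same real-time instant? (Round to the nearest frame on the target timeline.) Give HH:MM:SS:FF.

Source frame index: (0×3600 + 7×60 + 54) × 25 + 5 = 11855.
Real time: 11855 / (25) = 2371/5 s.
Target frame: (2371/5) × (24000/1001) = 11380800/1001 ≈ 11369.431 → 11369.
At 24 labels/s: frame 11369 → 00:07:53:17.

00:07:53:17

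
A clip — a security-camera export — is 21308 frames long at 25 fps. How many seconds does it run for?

852.32 seconds

Running time = 21308 / (25) = 852.32 s.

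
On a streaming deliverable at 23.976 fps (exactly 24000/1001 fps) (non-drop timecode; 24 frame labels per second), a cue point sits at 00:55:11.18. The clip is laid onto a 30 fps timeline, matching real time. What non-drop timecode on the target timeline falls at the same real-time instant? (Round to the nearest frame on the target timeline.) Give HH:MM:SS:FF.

Source frame index: (0×3600 + 55×60 + 11) × 24 + 18 = 79482.
Real time: 79482 / (24000/1001) = 13260247/4000 s.
Target frame: (13260247/4000) × (30) = 39780741/400 ≈ 99451.852 → 99452.
At 30 labels/s: frame 99452 → 00:55:15:02.

00:55:15:02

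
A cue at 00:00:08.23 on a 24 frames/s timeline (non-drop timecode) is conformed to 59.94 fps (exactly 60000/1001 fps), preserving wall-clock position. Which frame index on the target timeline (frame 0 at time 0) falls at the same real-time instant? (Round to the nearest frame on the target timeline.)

frame 537

Source frame index: (0×3600 + 0×60 + 8) × 24 + 23 = 215.
Real time: 215 / (24) = 215/24 s.
Target frame: (215/24) × (60000/1001) = 537500/1001 ≈ 536.963 → 537.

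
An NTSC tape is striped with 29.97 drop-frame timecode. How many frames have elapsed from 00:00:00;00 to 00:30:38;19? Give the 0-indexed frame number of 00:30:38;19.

As if non-drop at 30 labels/s: (0 × 3600 + 30 × 60 + 38) × 30 + 19 = 55159.
Minute boundaries passed: 30; those not divisible by 10: 30 − 3 = 27; dropped labels = 2 × 27 = 54.
Actual frame index = 55159 − 54 = 55105.

55105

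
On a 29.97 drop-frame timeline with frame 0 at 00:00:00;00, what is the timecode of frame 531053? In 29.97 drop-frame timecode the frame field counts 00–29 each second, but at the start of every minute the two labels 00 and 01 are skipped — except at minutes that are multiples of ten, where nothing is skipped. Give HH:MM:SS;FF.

04:55:19;15

Each 10-minute DF block holds 10 × 60 × 30 − 9 × 2 = 17982 frames. 531053 ÷ 17982 → 29 full blocks, remainder 9575.
Within the partial block the first minute is 1800 frames and each further minute 1798, so 5 further minute boundaries passed. Total skipped labels = 18 × 29 + 2 × 5 = 532.
Non-drop label index = 531053 + 532 = 531585; at 30 labels/s that is 04:55:19:15, i.e. DF 04:55:19;15.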